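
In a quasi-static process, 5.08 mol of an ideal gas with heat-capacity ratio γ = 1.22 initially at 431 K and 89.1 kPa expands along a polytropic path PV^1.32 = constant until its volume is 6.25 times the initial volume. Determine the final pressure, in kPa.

V₁ = nRT₁/P₁ = 5.08×8.314×431/89.1 = 204 L.
Polytropic n=1.32: T₂ = T₁(V₁/V₂)^(n−1) = 431×(0.160)^0.32 = 240 K; P₂ = P₁(V₁/V₂)^n = 7.93 kPa.

7.93 kPa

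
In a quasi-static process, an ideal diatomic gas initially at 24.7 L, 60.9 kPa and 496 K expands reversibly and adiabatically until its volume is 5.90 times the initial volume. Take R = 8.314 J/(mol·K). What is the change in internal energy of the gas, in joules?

-1910 J

n = P₁V₁/(RT₁) = 60.9×24.7/(8.314×496) = 0.365 mol.
Adiabatic: TV^(γ−1) = const ⇒ T₂ = 496×(0.169)^0.400 = 244 K; PV^γ = const ⇒ P₂ = 5.07 kPa.
For an ideal gas ΔU = nCvΔT with Cv = (5/2)R = 20.8 J/(mol·K).
ΔU = 0.365×20.8×(244−496) = -1910 J.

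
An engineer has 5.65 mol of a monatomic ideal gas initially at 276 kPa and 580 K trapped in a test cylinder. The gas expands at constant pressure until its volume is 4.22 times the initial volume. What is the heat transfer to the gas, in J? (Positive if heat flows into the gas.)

219000 J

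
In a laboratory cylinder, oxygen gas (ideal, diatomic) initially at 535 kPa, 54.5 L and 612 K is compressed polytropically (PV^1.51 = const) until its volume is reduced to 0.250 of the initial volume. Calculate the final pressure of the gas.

4340 kPa

Polytropic n=1.51: T₂ = T₁(V₁/V₂)^(n−1) = 612×(4.00)^0.51 = 1240 K; P₂ = P₁(V₁/V₂)^n = 4340 kPa.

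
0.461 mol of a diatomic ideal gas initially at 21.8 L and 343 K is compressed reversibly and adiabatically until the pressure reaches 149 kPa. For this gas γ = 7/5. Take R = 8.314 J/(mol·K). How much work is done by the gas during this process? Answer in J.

-969 J

P₁ = nRT₁/V₁ = 0.461×8.314×343/21.8 = 60.3 kPa.
Adiabatic: T₂/T₁ = (P₂/P₁)^((γ−1)/γ) ⇒ T₂ = 343×(2.47)^0.286 = 444 K; V₂ = 11.4 L.
ΔU = nCvΔT = 0.461×20.8×(444−343) = 969 J.
Q = 0 for an adiabatic process, so W = −ΔU = -969 J.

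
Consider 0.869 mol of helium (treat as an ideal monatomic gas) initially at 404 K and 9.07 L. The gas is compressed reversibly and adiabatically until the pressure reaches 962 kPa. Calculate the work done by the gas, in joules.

-2410 J

P₁ = nRT₁/V₁ = 0.869×8.314×404/9.07 = 322 kPa.
Adiabatic: T₂/T₁ = (P₂/P₁)^((γ−1)/γ) ⇒ T₂ = 404×(2.99)^0.400 = 626 K; V₂ = 4.70 L.
ΔU = nCvΔT = 0.869×12.5×(626−404) = 2410 J.
Q = 0 for an adiabatic process, so W = −ΔU = -2410 J.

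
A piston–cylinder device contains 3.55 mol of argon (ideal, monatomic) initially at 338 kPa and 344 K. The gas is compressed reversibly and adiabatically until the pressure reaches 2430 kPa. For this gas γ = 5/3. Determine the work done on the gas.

18300 J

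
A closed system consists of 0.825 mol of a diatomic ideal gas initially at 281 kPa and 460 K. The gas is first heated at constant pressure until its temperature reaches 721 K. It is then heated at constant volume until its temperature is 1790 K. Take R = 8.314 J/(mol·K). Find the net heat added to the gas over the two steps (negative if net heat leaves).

24600 J

V₁ = nRT₁/P₁ = 0.825×8.314×460/281 = 11.2 L.
Step 1 — Isobaric: P stays 281 kPa; V/T = const ⇒ T₂ = 721 K, V₂ = 17.6 L.
W = PΔV = 281×(17.6−11.2) kPa·L = 1790 J.
ΔU = nCvΔT = 0.825×20.8×(721−460) = 4480 J.
Q = ΔU + W = nCpΔT = 6270 J.
State after step 1: P = 281 kPa, V = 17.6 L, T = 721 K.
Step 2 — Isochoric: V stays 17.6 L; P/T = const ⇒ T₂ = 1790 K, P₂ = 698 kPa.
W = 0 (no volume change).
ΔU = nCvΔT = 0.825×20.8×(1790−721) = 18300 J.
Q = ΔU = 18300 J.
Net over both steps: W = 1790 J, Q = 24600 J, ΔU = 22800 J.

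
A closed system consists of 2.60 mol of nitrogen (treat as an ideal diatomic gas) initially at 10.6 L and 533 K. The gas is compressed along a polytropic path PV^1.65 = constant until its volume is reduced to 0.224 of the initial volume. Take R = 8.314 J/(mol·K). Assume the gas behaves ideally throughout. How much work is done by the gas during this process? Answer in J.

-29100 J

P₁ = nRT₁/V₁ = 2.60×8.314×533/10.6 = 1090 kPa.
Polytropic n=1.65: T₂ = T₁(V₁/V₂)^(n−1) = 533×(4.46)^0.65 = 1410 K; P₂ = P₁(V₁/V₂)^n = 12800 kPa.
W = (P₁V₁−P₂V₂)/(n−1) = (1090×10.6−12800×2.37)/0.65 = -29100 J.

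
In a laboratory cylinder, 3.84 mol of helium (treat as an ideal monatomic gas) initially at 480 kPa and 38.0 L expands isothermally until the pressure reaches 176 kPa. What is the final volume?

T₁ = P₁V₁/(nR) = 480×38.0/(3.84×8.314) = 571 K.
Isothermal: T stays 571 K; PV = const ⇒ V₂ = 104 L, P₂ = 176 kPa.

104 L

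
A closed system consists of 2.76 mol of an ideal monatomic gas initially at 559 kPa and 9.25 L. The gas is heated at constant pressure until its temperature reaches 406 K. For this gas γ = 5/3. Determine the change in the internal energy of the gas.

T₁ = P₁V₁/(nR) = 559×9.25/(2.76×8.314) = 225 K.
Isobaric: P stays 559 kPa; V/T = const ⇒ T₂ = 406 K, V₂ = 16.7 L.
For an ideal gas ΔU = nCvΔT with Cv = (3/2)R = 12.5 J/(mol·K).
ΔU = 2.76×12.5×(406−225) = 6220 J.

6220 J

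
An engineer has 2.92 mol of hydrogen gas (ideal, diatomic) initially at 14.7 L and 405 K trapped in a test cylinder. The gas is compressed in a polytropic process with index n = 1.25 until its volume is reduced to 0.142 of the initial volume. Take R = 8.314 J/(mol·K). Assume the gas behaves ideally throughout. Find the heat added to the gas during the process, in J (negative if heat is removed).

-9280 J

P₁ = nRT₁/V₁ = 2.92×8.314×405/14.7 = 669 kPa.
Polytropic n=1.25: T₂ = T₁(V₁/V₂)^(n−1) = 405×(7.04)^0.25 = 660 K; P₂ = P₁(V₁/V₂)^n = 7670 kPa.
W = (P₁V₁−P₂V₂)/(n−1) = (669×14.7−7670×2.09)/0.25 = -24700 J.
ΔU = nCvΔT = 2.92×20.8×(660−405) = 15500 J.
Q = ΔU + W = -9280 J.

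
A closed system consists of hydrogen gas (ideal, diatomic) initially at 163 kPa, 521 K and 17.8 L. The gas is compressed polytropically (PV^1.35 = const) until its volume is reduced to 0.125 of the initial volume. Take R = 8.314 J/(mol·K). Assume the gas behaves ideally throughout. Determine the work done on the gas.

n = P₁V₁/(RT₁) = 163×17.8/(8.314×521) = 0.670 mol.
Polytropic n=1.35: T₂ = T₁(V₁/V₂)^(n−1) = 521×(8.00)^0.35 = 1080 K; P₂ = P₁(V₁/V₂)^n = 2700 kPa.
W = (P₁V₁−P₂V₂)/(n−1) = (163×17.8−2700×2.23)/0.35 = -8870 J.
Work done on the gas = −W_by = 8870 J.

8870 J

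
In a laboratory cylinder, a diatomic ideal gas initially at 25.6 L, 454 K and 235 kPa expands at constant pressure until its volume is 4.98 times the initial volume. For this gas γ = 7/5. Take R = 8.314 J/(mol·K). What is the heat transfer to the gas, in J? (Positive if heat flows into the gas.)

83800 J

n = P₁V₁/(RT₁) = 235×25.6/(8.314×454) = 1.59 mol.
Isobaric: P stays 235 kPa; V/T = const ⇒ T₂ = 2260 K, V₂ = 127 L.
W = PΔV = 235×(127−25.6) kPa·L = 23900 J.
ΔU = nCvΔT = 1.59×20.8×(2260−454) = 59900 J.
Q = ΔU + W = nCpΔT = 83800 J.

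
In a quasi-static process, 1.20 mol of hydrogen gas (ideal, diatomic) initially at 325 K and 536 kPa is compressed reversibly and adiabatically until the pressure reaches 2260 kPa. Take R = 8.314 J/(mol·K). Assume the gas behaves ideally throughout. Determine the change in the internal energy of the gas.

4120 J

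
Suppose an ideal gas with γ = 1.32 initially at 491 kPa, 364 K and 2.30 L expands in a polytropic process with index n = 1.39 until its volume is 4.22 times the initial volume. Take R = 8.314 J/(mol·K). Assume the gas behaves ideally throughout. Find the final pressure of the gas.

66.4 kPa

Polytropic n=1.39: T₂ = T₁(V₁/V₂)^(n−1) = 364×(0.237)^0.39 = 208 K; P₂ = P₁(V₁/V₂)^n = 66.4 kPa.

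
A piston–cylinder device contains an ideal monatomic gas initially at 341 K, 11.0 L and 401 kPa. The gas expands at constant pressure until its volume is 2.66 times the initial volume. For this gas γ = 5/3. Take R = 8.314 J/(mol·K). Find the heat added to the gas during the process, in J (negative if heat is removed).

18300 J

n = P₁V₁/(RT₁) = 401×11.0/(8.314×341) = 1.56 mol.
Isobaric: P stays 401 kPa; V/T = const ⇒ T₂ = 907 K, V₂ = 29.3 L.
W = PΔV = 401×(29.3−11.0) kPa·L = 7320 J.
ΔU = nCvΔT = 1.56×12.5×(907−341) = 11000 J.
Q = ΔU + W = nCpΔT = 18300 J.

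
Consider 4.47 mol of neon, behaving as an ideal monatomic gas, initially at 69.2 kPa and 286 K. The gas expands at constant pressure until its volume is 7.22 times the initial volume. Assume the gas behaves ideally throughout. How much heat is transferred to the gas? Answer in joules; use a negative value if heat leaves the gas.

V₁ = nRT₁/P₁ = 4.47×8.314×286/69.2 = 154 L.
Isobaric: P stays 69.2 kPa; V/T = const ⇒ T₂ = 2060 K, V₂ = 1110 L.
W = PΔV = 69.2×(1110−154) kPa·L = 66100 J.
ΔU = nCvΔT = 4.47×12.5×(2060−286) = 99200 J.
Q = ΔU + W = nCpΔT = 165000 J.

165000 J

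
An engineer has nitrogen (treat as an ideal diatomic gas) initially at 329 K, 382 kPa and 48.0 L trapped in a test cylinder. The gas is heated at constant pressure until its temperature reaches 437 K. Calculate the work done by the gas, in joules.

6020 J

n = P₁V₁/(RT₁) = 382×48.0/(8.314×329) = 6.70 mol.
Isobaric: P stays 382 kPa; V/T = const ⇒ T₂ = 437 K, V₂ = 63.8 L.
W = PΔV = 382×(63.8−48.0) kPa·L = 6020 J.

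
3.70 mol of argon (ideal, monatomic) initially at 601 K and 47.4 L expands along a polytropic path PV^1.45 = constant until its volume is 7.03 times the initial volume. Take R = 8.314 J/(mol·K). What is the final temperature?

250 K

P₁ = nRT₁/V₁ = 3.70×8.314×601/47.4 = 390 kPa.
Polytropic n=1.45: T₂ = T₁(V₁/V₂)^(n−1) = 601×(0.142)^0.45 = 250 K; P₂ = P₁(V₁/V₂)^n = 23.1 kPa.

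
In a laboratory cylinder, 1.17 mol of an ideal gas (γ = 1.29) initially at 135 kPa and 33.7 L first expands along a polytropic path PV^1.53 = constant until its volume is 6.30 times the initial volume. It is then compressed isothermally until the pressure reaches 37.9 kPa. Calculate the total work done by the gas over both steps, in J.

2700 J

T₁ = P₁V₁/(nR) = 135×33.7/(1.17×8.314) = 468 K.
Step 1 — Polytropic n=1.53: T₂ = T₁(V₁/V₂)^(n−1) = 468×(0.159)^0.53 = 176 K; P₂ = P₁(V₁/V₂)^n = 8.08 kPa.
W = (P₁V₁−P₂V₂)/(n−1) = (135×33.7−8.08×212)/0.53 = 5350 J.
ΔU = nCvΔT = 1.17×28.7×(176−468) = -9770 J.
Q = ΔU + W = -4430 J.
State after step 1: P = 8.08 kPa, V = 212 L, T = 176 K.
Step 2 — Isothermal: T stays 176 K; PV = const ⇒ V₂ = 45.3 L, P₂ = 37.9 kPa.
ΔU = 0 (ideal gas, T constant).
W = nRT ln(V₂/V₁) = 1.17×8.314×176×ln(0.213) = -2650 J.
Q = ΔU + W = -2650 J.
Net over both steps: W = 2700 J, Q = -7080 J, ΔU = -9770 J.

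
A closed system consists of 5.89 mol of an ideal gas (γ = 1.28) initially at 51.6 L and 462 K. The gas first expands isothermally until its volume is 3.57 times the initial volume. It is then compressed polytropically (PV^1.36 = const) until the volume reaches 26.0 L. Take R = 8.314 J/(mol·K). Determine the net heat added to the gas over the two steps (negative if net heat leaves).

47200 J

P₁ = nRT₁/V₁ = 5.89×8.314×462/51.6 = 438 kPa.
Step 1 — Isothermal: T stays 462 K; PV = const ⇒ V₂ = 184 L, P₂ = 123 kPa.
ΔU = 0 (ideal gas, T constant).
W = nRT ln(V₂/V₁) = 5.89×8.314×462×ln(3.57) = 28800 J.
Q = ΔU + W = 28800 J.
State after step 1: P = 123 kPa, V = 184 L, T = 462 K.
Step 2 — Polytropic n=1.36: T₂ = T₁(V₁/V₂)^(n−1) = 462×(7.09)^0.36 = 935 K; P₂ = P₁(V₁/V₂)^n = 1760 kPa.
W = (P₁V₁−P₂V₂)/(n−1) = (123×184−1760×26.0)/0.36 = -64300 J.
ΔU = nCvΔT = 5.89×29.7×(935−462) = 82700 J.
Q = ΔU + W = 18400 J.
Net over both steps: W = -35500 J, Q = 47200 J, ΔU = 82700 J.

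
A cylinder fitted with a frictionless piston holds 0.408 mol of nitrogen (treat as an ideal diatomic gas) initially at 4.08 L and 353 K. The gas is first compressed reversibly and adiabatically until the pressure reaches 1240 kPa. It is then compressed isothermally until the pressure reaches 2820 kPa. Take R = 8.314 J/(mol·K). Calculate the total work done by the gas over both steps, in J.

-3010 J

P₁ = nRT₁/V₁ = 0.408×8.314×353/4.08 = 293 kPa.
Step 1 — Adiabatic: T₂/T₁ = (P₂/P₁)^((γ−1)/γ) ⇒ T₂ = 353×(4.23)^0.286 = 533 K; V₂ = 1.46 L.
ΔU = nCvΔT = 0.408×20.8×(533−353) = 1520 J.
Q = 0 for an adiabatic process, so W = −ΔU = -1520 J.
State after step 1: P = 1240 kPa, V = 1.46 L, T = 533 K.
Step 2 — Isothermal: T stays 533 K; PV = const ⇒ V₂ = 0.641 L, P₂ = 2820 kPa.
ΔU = 0 (ideal gas, T constant).
W = nRT ln(V₂/V₁) = 0.408×8.314×533×ln(0.440) = -1490 J.
Q = ΔU + W = -1490 J.
Net over both steps: W = -3010 J, Q = -1490 J, ΔU = 1520 J.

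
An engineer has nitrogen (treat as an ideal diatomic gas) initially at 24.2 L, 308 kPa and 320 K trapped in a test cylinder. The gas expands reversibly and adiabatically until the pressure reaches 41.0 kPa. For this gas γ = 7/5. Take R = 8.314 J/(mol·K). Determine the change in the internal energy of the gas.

n = P₁V₁/(RT₁) = 308×24.2/(8.314×320) = 2.80 mol.
Adiabatic: T₂/T₁ = (P₂/P₁)^((γ−1)/γ) ⇒ T₂ = 320×(0.133)^0.286 = 180 K; V₂ = 102 L.
For an ideal gas ΔU = nCvΔT with Cv = (5/2)R = 20.8 J/(mol·K).
ΔU = 2.80×20.8×(180−320) = -8160 J.

-8160 J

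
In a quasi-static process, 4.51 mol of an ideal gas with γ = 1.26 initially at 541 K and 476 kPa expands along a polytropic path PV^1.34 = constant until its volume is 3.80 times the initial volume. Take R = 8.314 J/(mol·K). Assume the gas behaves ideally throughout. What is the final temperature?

V₁ = nRT₁/P₁ = 4.51×8.314×541/476 = 42.6 L.
Polytropic n=1.34: T₂ = T₁(V₁/V₂)^(n−1) = 541×(0.263)^0.34 = 344 K; P₂ = P₁(V₁/V₂)^n = 79.6 kPa.

344 K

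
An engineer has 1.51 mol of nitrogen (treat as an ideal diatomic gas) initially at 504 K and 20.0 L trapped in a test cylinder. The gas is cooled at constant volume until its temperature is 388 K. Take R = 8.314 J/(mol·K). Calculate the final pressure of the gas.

244 kPa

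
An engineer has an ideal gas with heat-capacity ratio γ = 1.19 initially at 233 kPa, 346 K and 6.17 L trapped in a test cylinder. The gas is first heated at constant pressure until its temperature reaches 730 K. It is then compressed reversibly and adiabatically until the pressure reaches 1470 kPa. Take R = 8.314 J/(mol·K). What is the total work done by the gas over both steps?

-3860 J

n = P₁V₁/(RT₁) = 233×6.17/(8.314×346) = 0.500 mol.
Step 1 — Isobaric: P stays 233 kPa; V/T = const ⇒ T₂ = 730 K, V₂ = 13.0 L.
W = PΔV = 233×(13.0−6.17) kPa·L = 1600 J.
ΔU = nCvΔT = 0.500×43.8×(730−346) = 8400 J.
Q = ΔU + W = nCpΔT = 9990 J.
State after step 1: P = 233 kPa, V = 13.0 L, T = 730 K.
Step 2 — Adiabatic: T₂/T₁ = (P₂/P₁)^((γ−1)/γ) ⇒ T₂ = 730×(6.31)^0.160 = 980 K; V₂ = 2.77 L.
ΔU = nCvΔT = 0.500×43.8×(980−730) = 5460 J.
Q = 0 for an adiabatic process, so W = −ΔU = -5460 J.
Net over both steps: W = -3860 J, Q = 9990 J, ΔU = 13900 J.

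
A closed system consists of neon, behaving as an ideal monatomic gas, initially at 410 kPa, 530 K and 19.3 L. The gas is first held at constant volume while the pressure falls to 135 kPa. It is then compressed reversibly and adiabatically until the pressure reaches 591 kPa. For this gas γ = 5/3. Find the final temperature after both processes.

n = P₁V₁/(RT₁) = 410×19.3/(8.314×530) = 1.80 mol.
Step 1 — Isochoric: V stays 19.3 L; P/T = const ⇒ T₂ = 175 K, P₂ = 135 kPa.
W = 0 (no volume change).
ΔU = nCvΔT = 1.80×12.5×(175−530) = -7960 J.
Q = ΔU = -7960 J.
State after step 1: P = 135 kPa, V = 19.3 L, T = 175 K.
Step 2 — Adiabatic: T₂/T₁ = (P₂/P₁)^((γ−1)/γ) ⇒ T₂ = 175×(4.38)^0.400 = 315 K; V₂ = 7.96 L.
ΔU = nCvΔT = 1.80×12.5×(315−175) = 3150 J.
Q = 0 for an adiabatic process, so W = −ΔU = -3150 J.
Net over both steps: W = -3150 J, Q = -7960 J, ΔU = -4810 J.

315 K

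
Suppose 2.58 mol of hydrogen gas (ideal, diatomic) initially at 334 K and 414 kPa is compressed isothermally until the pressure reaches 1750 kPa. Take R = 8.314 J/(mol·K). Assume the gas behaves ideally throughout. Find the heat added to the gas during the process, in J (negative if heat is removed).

-10300 J

V₁ = nRT₁/P₁ = 2.58×8.314×334/414 = 17.3 L.
Isothermal: T stays 334 K; PV = const ⇒ V₂ = 4.09 L, P₂ = 1750 kPa.
ΔU = 0 (ideal gas, T constant).
W = nRT ln(V₂/V₁) = 2.58×8.314×334×ln(0.237) = -10300 J.
Q = ΔU + W = -10300 J.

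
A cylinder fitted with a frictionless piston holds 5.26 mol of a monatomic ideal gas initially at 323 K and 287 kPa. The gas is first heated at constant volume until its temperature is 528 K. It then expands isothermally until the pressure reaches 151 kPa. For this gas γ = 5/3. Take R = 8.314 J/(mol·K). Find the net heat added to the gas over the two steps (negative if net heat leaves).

39600 J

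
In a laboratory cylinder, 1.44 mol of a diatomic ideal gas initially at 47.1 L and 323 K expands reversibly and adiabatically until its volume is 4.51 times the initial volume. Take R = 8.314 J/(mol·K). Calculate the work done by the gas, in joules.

4380 J

P₁ = nRT₁/V₁ = 1.44×8.314×323/47.1 = 82.1 kPa.
Adiabatic: TV^(γ−1) = const ⇒ T₂ = 323×(0.222)^0.400 = 177 K; PV^γ = const ⇒ P₂ = 9.97 kPa.
ΔU = nCvΔT = 1.44×20.8×(177−323) = -4380 J.
Q = 0 for an adiabatic process, so W = −ΔU = 4380 J.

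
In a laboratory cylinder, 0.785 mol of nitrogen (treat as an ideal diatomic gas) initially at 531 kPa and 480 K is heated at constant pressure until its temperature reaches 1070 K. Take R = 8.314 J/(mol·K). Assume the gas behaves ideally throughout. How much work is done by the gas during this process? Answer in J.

V₁ = nRT₁/P₁ = 0.785×8.314×480/531 = 5.90 L.
Isobaric: P stays 531 kPa; V/T = const ⇒ T₂ = 1070 K, V₂ = 13.2 L.
W = PΔV = 531×(13.2−5.90) kPa·L = 3850 J.

3850 J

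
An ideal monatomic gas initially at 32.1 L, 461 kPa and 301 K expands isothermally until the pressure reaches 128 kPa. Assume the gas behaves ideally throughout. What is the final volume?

116 L

Isothermal: T stays 301 K; PV = const ⇒ V₂ = 116 L, P₂ = 128 kPa.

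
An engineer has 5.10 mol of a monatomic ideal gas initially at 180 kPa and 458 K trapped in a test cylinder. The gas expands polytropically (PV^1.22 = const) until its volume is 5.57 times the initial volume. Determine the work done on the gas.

-27800 J

V₁ = nRT₁/P₁ = 5.10×8.314×458/180 = 108 L.
Polytropic n=1.22: T₂ = T₁(V₁/V₂)^(n−1) = 458×(0.180)^0.22 = 314 K; P₂ = P₁(V₁/V₂)^n = 22.1 kPa.
W = (P₁V₁−P₂V₂)/(n−1) = (180×108−22.1×601)/0.22 = 27800 J.
Work done on the gas = −W_by = -27800 J.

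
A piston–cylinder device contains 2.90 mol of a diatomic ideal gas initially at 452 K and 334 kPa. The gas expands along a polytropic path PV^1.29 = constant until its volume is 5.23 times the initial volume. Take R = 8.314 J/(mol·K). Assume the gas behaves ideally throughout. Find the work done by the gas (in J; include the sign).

V₁ = nRT₁/P₁ = 2.90×8.314×452/334 = 32.6 L.
Polytropic n=1.29: T₂ = T₁(V₁/V₂)^(n−1) = 452×(0.191)^0.29 = 280 K; P₂ = P₁(V₁/V₂)^n = 39.5 kPa.
W = (P₁V₁−P₂V₂)/(n−1) = (334×32.6−39.5×171)/0.29 = 14300 J.

14300 J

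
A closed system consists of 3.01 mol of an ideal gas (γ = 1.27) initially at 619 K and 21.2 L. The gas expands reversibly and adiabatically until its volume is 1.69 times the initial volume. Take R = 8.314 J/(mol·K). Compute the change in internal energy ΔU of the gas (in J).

-7580 J

P₁ = nRT₁/V₁ = 3.01×8.314×619/21.2 = 731 kPa.
Adiabatic: TV^(γ−1) = const ⇒ T₂ = 619×(0.592)^0.270 = 537 K; PV^γ = const ⇒ P₂ = 375 kPa.
For an ideal gas ΔU = nCvΔT with Cv = R/(γ−1) = 30.8 J/(mol·K).
ΔU = 3.01×30.8×(537−619) = -7580 J.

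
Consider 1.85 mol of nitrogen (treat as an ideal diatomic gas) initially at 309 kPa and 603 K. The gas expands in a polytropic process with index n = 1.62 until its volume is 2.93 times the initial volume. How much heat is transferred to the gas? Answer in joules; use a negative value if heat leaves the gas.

-4000 J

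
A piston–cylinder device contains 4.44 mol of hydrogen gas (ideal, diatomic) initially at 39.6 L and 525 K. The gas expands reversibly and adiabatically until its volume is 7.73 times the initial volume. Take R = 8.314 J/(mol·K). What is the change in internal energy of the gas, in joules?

P₁ = nRT₁/V₁ = 4.44×8.314×525/39.6 = 489 kPa.
Adiabatic: TV^(γ−1) = const ⇒ T₂ = 525×(0.129)^0.400 = 232 K; PV^γ = const ⇒ P₂ = 27.9 kPa.
For an ideal gas ΔU = nCvΔT with Cv = (5/2)R = 20.8 J/(mol·K).
ΔU = 4.44×20.8×(232−525) = -27100 J.

-27100 J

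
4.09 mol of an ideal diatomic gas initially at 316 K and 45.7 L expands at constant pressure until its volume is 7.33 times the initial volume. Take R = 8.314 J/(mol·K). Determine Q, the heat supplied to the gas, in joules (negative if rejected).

P₁ = nRT₁/V₁ = 4.09×8.314×316/45.7 = 235 kPa.
Isobaric: P stays 235 kPa; V/T = const ⇒ T₂ = 2320 K, V₂ = 335 L.
W = PΔV = 235×(335−45.7) kPa·L = 68000 J.
ΔU = nCvΔT = 4.09×20.8×(2320−316) = 170000 J.
Q = ΔU + W = nCpΔT = 238000 J.

238000 J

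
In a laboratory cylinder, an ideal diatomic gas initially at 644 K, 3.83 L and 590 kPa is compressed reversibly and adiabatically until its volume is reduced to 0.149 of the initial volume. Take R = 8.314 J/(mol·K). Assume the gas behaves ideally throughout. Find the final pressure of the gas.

Adiabatic: TV^(γ−1) = const ⇒ T₂ = 644×(6.71)^0.400 = 1380 K; PV^γ = const ⇒ P₂ = 8480 kPa.

8480 kPa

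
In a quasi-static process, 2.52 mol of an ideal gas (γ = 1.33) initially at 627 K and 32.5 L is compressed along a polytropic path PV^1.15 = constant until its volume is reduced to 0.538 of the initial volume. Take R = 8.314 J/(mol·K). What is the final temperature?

P₁ = nRT₁/V₁ = 2.52×8.314×627/32.5 = 404 kPa.
Polytropic n=1.15: T₂ = T₁(V₁/V₂)^(n−1) = 627×(1.86)^0.15 = 688 K; P₂ = P₁(V₁/V₂)^n = 825 kPa.

688 K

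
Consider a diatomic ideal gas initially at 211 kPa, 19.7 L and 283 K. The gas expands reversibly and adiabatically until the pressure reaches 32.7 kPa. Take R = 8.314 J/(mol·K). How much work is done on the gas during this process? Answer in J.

n = P₁V₁/(RT₁) = 211×19.7/(8.314×283) = 1.77 mol.
Adiabatic: T₂/T₁ = (P₂/P₁)^((γ−1)/γ) ⇒ T₂ = 283×(0.155)^0.286 = 166 K; V₂ = 74.6 L.
ΔU = nCvΔT = 1.77×20.8×(166−283) = -4290 J.
Q = 0 for an adiabatic process, so W = −ΔU = 4290 J.
Work done on the gas = −W_by = -4290 J.

-4290 J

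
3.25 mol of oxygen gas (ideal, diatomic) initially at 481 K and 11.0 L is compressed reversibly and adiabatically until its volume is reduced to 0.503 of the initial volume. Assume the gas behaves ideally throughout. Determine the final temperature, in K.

P₁ = nRT₁/V₁ = 3.25×8.314×481/11.0 = 1180 kPa.
Adiabatic: TV^(γ−1) = const ⇒ T₂ = 481×(1.99)^0.400 = 633 K; PV^γ = const ⇒ P₂ = 3090 kPa.

633 K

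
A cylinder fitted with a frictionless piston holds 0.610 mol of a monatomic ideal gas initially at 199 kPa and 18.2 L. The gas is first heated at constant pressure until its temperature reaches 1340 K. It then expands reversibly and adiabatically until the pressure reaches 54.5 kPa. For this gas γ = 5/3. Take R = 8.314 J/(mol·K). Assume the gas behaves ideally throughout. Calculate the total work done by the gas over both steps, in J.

7300 J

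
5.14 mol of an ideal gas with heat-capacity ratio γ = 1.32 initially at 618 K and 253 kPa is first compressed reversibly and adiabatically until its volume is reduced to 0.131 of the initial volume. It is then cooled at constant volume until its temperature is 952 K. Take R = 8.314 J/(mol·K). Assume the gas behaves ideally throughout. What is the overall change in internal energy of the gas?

V₁ = nRT₁/P₁ = 5.14×8.314×618/253 = 104 L.
Step 1 — Adiabatic: TV^(γ−1) = const ⇒ T₂ = 618×(7.63)^0.320 = 1180 K; PV^γ = const ⇒ P₂ = 3700 kPa.
ΔU = nCvΔT = 5.14×26.0×(1180−618) = 75600 J.
Q = 0 for an adiabatic process, so W = −ΔU = -75600 J.
State after step 1: P = 3700 kPa, V = 13.7 L, T = 1180 K.
Step 2 — Isochoric: V stays 13.7 L; P/T = const ⇒ T₂ = 952 K, P₂ = 2980 kPa.
W = 0 (no volume change).
ΔU = nCvΔT = 5.14×26.0×(952−1180) = -31000 J.
Q = ΔU = -31000 J.
Net over both steps: W = -75600 J, Q = -31000 J, ΔU = 44600 J.

44600 J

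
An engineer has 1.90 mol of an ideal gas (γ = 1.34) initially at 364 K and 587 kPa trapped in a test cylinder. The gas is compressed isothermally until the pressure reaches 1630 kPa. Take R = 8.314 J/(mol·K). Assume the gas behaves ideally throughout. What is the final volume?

3.53 L

V₁ = nRT₁/P₁ = 1.90×8.314×364/587 = 9.80 L.
Isothermal: T stays 364 K; PV = const ⇒ V₂ = 3.53 L, P₂ = 1630 kPa.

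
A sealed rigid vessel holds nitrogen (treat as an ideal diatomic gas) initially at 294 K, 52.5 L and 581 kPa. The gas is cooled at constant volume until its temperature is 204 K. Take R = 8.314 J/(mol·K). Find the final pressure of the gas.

403 kPa

Isochoric: V stays 52.5 L; P/T = const ⇒ T₂ = 204 K, P₂ = 403 kPa.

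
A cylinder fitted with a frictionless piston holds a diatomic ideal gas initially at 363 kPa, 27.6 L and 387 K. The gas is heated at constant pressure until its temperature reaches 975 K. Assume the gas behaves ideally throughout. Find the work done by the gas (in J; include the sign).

15200 J

n = P₁V₁/(RT₁) = 363×27.6/(8.314×387) = 3.11 mol.
Isobaric: P stays 363 kPa; V/T = const ⇒ T₂ = 975 K, V₂ = 69.5 L.
W = PΔV = 363×(69.5−27.6) kPa·L = 15200 J.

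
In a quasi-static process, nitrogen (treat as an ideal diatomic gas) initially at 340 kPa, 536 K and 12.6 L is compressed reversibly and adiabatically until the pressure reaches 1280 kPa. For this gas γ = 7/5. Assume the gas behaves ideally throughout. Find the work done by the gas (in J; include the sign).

-4930 J

n = P₁V₁/(RT₁) = 340×12.6/(8.314×536) = 0.961 mol.
Adiabatic: T₂/T₁ = (P₂/P₁)^((γ−1)/γ) ⇒ T₂ = 536×(3.76)^0.286 = 783 K; V₂ = 4.89 L.
ΔU = nCvΔT = 0.961×20.8×(783−536) = 4930 J.
Q = 0 for an adiabatic process, so W = −ΔU = -4930 J.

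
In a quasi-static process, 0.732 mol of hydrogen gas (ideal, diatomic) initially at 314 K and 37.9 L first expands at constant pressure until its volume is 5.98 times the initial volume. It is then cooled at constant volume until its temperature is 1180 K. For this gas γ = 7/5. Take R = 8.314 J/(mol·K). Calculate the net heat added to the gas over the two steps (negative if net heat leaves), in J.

P₁ = nRT₁/V₁ = 0.732×8.314×314/37.9 = 50.4 kPa.
Step 1 — Isobaric: P stays 50.4 kPa; V/T = const ⇒ T₂ = 1880 K, V₂ = 227 L.
W = PΔV = 50.4×(227−37.9) kPa·L = 9520 J.
ΔU = nCvΔT = 0.732×20.8×(1880−314) = 23800 J.
Q = ΔU + W = nCpΔT = 33300 J.
State after step 1: P = 50.4 kPa, V = 227 L, T = 1880 K.
Step 2 — Isochoric: V stays 227 L; P/T = const ⇒ T₂ = 1180 K, P₂ = 31.7 kPa.
W = 0 (no volume change).
ΔU = nCvΔT = 0.732×20.8×(1180−1880) = -10600 J.
Q = ΔU = -10600 J.
Net over both steps: W = 9520 J, Q = 22700 J, ΔU = 13200 J.

22700 J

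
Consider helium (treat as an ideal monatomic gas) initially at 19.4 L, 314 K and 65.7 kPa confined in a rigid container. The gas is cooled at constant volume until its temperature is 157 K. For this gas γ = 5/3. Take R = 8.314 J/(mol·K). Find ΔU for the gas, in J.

n = P₁V₁/(RT₁) = 65.7×19.4/(8.314×314) = 0.488 mol.
Isochoric: V stays 19.4 L; P/T = const ⇒ T₂ = 157 K, P₂ = 32.9 kPa.
For an ideal gas ΔU = nCvΔT with Cv = (3/2)R = 12.5 J/(mol·K).
ΔU = 0.488×12.5×(157−314) = -956 J.

-956 J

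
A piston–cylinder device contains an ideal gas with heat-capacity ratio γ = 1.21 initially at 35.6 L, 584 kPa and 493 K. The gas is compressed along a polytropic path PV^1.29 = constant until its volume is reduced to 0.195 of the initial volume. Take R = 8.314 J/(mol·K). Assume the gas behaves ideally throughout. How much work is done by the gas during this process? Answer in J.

n = P₁V₁/(RT₁) = 584×35.6/(8.314×493) = 5.07 mol.
Polytropic n=1.29: T₂ = T₁(V₁/V₂)^(n−1) = 493×(5.13)^0.29 = 792 K; P₂ = P₁(V₁/V₂)^n = 4810 kPa.
W = (P₁V₁−P₂V₂)/(n−1) = (584×35.6−4810×6.94)/0.29 = -43500 J.

-43500 J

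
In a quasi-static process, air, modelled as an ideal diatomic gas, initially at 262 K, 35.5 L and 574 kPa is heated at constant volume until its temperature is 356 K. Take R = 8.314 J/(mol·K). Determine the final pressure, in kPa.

780 kPa

Isochoric: V stays 35.5 L; P/T = const ⇒ T₂ = 356 K, P₂ = 780 kPa.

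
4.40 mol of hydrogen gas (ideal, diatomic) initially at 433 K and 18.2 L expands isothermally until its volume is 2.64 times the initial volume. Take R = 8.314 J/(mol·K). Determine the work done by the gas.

15400 J

P₁ = nRT₁/V₁ = 4.40×8.314×433/18.2 = 870 kPa.
Isothermal: T stays 433 K; PV = const ⇒ V₂ = 48.0 L, P₂ = 330 kPa.
W = nRT ln(V₂/V₁) = 4.40×8.314×433×ln(2.64) = 15400 J.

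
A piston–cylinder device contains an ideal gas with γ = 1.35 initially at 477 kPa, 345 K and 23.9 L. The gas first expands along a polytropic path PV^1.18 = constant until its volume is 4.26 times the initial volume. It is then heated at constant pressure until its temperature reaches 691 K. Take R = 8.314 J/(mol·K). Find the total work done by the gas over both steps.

n = P₁V₁/(RT₁) = 477×23.9/(8.314×345) = 3.97 mol.
Step 1 — Polytropic n=1.18: T₂ = T₁(V₁/V₂)^(n−1) = 345×(0.235)^0.18 = 266 K; P₂ = P₁(V₁/V₂)^n = 86.3 kPa.
W = (P₁V₁−P₂V₂)/(n−1) = (477×23.9−86.3×102)/0.18 = 14500 J.
ΔU = nCvΔT = 3.97×23.8×(266−345) = -7480 J.
Q = ΔU + W = 7060 J.
State after step 1: P = 86.3 kPa, V = 102 L, T = 266 K.
Step 2 — Isobaric: P stays 86.3 kPa; V/T = const ⇒ T₂ = 691 K, V₂ = 265 L.
W = PΔV = 86.3×(265−102) kPa·L = 14100 J.
ΔU = nCvΔT = 3.97×23.8×(691−266) = 40100 J.
Q = ΔU + W = nCpΔT = 54200 J.
Net over both steps: W = 28600 J, Q = 61300 J, ΔU = 32700 J.

28600 J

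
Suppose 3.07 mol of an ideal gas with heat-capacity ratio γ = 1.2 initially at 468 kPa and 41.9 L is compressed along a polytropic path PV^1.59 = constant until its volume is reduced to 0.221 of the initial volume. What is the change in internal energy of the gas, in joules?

141000 J

T₁ = P₁V₁/(nR) = 468×41.9/(3.07×8.314) = 768 K.
Polytropic n=1.59: T₂ = T₁(V₁/V₂)^(n−1) = 768×(4.52)^0.59 = 1870 K; P₂ = P₁(V₁/V₂)^n = 5160 kPa.
For an ideal gas ΔU = nCvΔT with Cv = R/(γ−1) = 41.6 J/(mol·K).
ΔU = 3.07×41.6×(1870−768) = 141000 J.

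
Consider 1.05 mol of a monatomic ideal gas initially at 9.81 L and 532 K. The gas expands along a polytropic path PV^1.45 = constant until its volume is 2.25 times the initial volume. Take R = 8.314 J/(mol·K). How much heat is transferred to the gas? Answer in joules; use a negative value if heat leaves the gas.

1030 J

P₁ = nRT₁/V₁ = 1.05×8.314×532/9.81 = 473 kPa.
Polytropic n=1.45: T₂ = T₁(V₁/V₂)^(n−1) = 532×(0.444)^0.45 = 369 K; P₂ = P₁(V₁/V₂)^n = 146 kPa.
W = (P₁V₁−P₂V₂)/(n−1) = (473×9.81−146×22.1)/0.45 = 3160 J.
ΔU = nCvΔT = 1.05×12.5×(369−532) = -2130 J.
Q = ΔU + W = 1030 J.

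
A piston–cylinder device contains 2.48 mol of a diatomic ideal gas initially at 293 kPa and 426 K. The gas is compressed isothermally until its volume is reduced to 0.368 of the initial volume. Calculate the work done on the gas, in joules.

8780 J

V₁ = nRT₁/P₁ = 2.48×8.314×426/293 = 30.0 L.
Isothermal: T stays 426 K; PV = const ⇒ V₂ = 11.0 L, P₂ = 796 kPa.
W = nRT ln(V₂/V₁) = 2.48×8.314×426×ln(0.368) = -8780 J.
Work done on the gas = −W_by = 8780 J.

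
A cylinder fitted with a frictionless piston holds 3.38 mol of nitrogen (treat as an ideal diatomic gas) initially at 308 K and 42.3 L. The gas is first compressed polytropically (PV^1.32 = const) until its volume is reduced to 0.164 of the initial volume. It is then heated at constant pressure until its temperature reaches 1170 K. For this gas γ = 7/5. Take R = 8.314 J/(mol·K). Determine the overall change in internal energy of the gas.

60600 J

P₁ = nRT₁/V₁ = 3.38×8.314×308/42.3 = 205 kPa.
Step 1 — Polytropic n=1.32: T₂ = T₁(V₁/V₂)^(n−1) = 308×(6.10)^0.32 = 549 K; P₂ = P₁(V₁/V₂)^n = 2230 kPa.
W = (P₁V₁−P₂V₂)/(n−1) = (205×42.3−2230×6.94)/0.32 = -21200 J.
ΔU = nCvΔT = 3.38×20.8×(549−308) = 17000 J.
Q = ΔU + W = -4240 J.
State after step 1: P = 2230 kPa, V = 6.94 L, T = 549 K.
Step 2 — Isobaric: P stays 2230 kPa; V/T = const ⇒ T₂ = 1170 K, V₂ = 14.8 L.
W = PΔV = 2230×(14.8−6.94) kPa·L = 17400 J.
ΔU = nCvΔT = 3.38×20.8×(1170−549) = 43600 J.
Q = ΔU + W = nCpΔT = 61000 J.
Net over both steps: W = -3750 J, Q = 56800 J, ΔU = 60600 J.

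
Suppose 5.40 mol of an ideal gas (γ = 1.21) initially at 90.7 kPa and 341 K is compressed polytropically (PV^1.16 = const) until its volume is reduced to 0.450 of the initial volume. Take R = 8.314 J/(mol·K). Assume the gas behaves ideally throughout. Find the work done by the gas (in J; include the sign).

-13000 J

V₁ = nRT₁/P₁ = 5.40×8.314×341/90.7 = 169 L.
Polytropic n=1.16: T₂ = T₁(V₁/V₂)^(n−1) = 341×(2.22)^0.16 = 387 K; P₂ = P₁(V₁/V₂)^n = 229 kPa.
W = (P₁V₁−P₂V₂)/(n−1) = (90.7×169−229×76.0)/0.16 = -13000 J.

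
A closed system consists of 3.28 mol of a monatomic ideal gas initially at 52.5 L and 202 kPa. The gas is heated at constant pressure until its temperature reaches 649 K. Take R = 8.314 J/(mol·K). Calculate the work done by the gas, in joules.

T₁ = P₁V₁/(nR) = 202×52.5/(3.28×8.314) = 389 K.
Isobaric: P stays 202 kPa; V/T = const ⇒ T₂ = 649 K, V₂ = 87.6 L.
W = PΔV = 202×(87.6−52.5) kPa·L = 7090 J.

7090 J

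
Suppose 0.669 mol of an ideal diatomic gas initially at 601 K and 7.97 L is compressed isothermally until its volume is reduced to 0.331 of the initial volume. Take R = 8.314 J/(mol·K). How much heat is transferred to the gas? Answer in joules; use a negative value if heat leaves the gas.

P₁ = nRT₁/V₁ = 0.669×8.314×601/7.97 = 419 kPa.
Isothermal: T stays 601 K; PV = const ⇒ V₂ = 2.64 L, P₂ = 1270 kPa.
ΔU = 0 (ideal gas, T constant).
W = nRT ln(V₂/V₁) = 0.669×8.314×601×ln(0.331) = -3700 J.
Q = ΔU + W = -3700 J.

-3700 J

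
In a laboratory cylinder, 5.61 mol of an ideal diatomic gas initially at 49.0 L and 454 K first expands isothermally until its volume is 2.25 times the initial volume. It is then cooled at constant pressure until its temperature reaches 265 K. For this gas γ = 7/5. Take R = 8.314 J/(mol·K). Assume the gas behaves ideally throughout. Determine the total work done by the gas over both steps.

P₁ = nRT₁/V₁ = 5.61×8.314×454/49.0 = 432 kPa.
Step 1 — Isothermal: T stays 454 K; PV = const ⇒ V₂ = 110 L, P₂ = 192 kPa.
ΔU = 0 (ideal gas, T constant).
W = nRT ln(V₂/V₁) = 5.61×8.314×454×ln(2.25) = 17200 J.
Q = ΔU + W = 17200 J.
State after step 1: P = 192 kPa, V = 110 L, T = 454 K.
Step 2 — Isobaric: P stays 192 kPa; V/T = const ⇒ T₂ = 265 K, V₂ = 64.4 L.
W = PΔV = 192×(64.4−110) kPa·L = -8820 J.
ΔU = nCvΔT = 5.61×20.8×(265−454) = -22000 J.
Q = ΔU + W = nCpΔT = -30900 J.
Net over both steps: W = 8360 J, Q = -13700 J, ΔU = -22000 J.

8360 J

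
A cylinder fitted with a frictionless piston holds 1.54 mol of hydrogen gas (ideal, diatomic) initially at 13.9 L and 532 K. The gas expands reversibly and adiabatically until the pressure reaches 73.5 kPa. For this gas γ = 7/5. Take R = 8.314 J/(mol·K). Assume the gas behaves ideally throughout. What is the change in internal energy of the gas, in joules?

-7130 J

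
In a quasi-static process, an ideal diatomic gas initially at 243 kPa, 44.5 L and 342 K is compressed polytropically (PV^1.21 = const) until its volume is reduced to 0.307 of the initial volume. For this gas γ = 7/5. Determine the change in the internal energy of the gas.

n = P₁V₁/(RT₁) = 243×44.5/(8.314×342) = 3.80 mol.
Polytropic n=1.21: T₂ = T₁(V₁/V₂)^(n−1) = 342×(3.26)^0.21 = 438 K; P₂ = P₁(V₁/V₂)^n = 1010 kPa.
For an ideal gas ΔU = nCvΔT with Cv = (5/2)R = 20.8 J/(mol·K).
ΔU = 3.80×20.8×(438−342) = 7610 J.

7610 J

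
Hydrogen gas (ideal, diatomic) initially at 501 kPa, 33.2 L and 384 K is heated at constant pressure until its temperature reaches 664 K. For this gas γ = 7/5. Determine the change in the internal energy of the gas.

30300 J

n = P₁V₁/(RT₁) = 501×33.2/(8.314×384) = 5.21 mol.
Isobaric: P stays 501 kPa; V/T = const ⇒ T₂ = 664 K, V₂ = 57.4 L.
For an ideal gas ΔU = nCvΔT with Cv = (5/2)R = 20.8 J/(mol·K).
ΔU = 5.21×20.8×(664−384) = 30300 J.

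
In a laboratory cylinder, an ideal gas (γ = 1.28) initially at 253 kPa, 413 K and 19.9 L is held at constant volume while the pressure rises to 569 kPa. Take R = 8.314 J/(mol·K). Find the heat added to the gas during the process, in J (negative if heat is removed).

22500 J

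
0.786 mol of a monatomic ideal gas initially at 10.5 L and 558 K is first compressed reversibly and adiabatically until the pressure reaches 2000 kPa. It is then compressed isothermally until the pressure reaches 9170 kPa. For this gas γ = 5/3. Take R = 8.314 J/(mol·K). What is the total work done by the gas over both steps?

-16700 J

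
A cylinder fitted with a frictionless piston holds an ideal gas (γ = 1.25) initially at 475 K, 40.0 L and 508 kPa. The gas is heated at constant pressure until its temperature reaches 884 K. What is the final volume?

74.4 L

Isobaric: P stays 508 kPa; V/T = const ⇒ T₂ = 884 K, V₂ = 74.4 L.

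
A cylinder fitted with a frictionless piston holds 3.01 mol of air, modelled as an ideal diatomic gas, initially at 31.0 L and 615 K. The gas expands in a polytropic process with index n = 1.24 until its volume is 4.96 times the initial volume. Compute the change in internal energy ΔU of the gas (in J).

P₁ = nRT₁/V₁ = 3.01×8.314×615/31.0 = 496 kPa.
Polytropic n=1.24: T₂ = T₁(V₁/V₂)^(n−1) = 615×(0.202)^0.24 = 419 K; P₂ = P₁(V₁/V₂)^n = 68.2 kPa.
For an ideal gas ΔU = nCvΔT with Cv = (5/2)R = 20.8 J/(mol·K).
ΔU = 3.01×20.8×(419−615) = -12300 J.

-12300 J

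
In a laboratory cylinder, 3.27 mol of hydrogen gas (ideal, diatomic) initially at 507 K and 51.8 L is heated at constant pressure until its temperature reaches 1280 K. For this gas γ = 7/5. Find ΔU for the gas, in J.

P₁ = nRT₁/V₁ = 3.27×8.314×507/51.8 = 266 kPa.
Isobaric: P stays 266 kPa; V/T = const ⇒ T₂ = 1280 K, V₂ = 131 L.
For an ideal gas ΔU = nCvΔT with Cv = (5/2)R = 20.8 J/(mol·K).
ΔU = 3.27×20.8×(1280−507) = 52500 J.

52500 J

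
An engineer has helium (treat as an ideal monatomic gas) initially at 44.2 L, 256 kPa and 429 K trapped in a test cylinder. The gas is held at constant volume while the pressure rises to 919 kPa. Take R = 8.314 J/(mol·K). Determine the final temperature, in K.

Isochoric: V stays 44.2 L; P/T = const ⇒ T₂ = 1540 K, P₂ = 919 kPa.

1540 K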